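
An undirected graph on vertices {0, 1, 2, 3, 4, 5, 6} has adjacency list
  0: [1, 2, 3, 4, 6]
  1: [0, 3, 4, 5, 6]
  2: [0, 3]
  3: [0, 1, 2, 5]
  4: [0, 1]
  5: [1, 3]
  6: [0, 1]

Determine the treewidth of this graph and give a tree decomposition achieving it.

Every bag has size at most 3, so the width is 3 − 1 = 2 and tw(G) ≤ 2. For the lower bound, the 3 vertices {0, 1, 3} are pairwise adjacent, and any tree decomposition puts a clique entirely inside one bag — forcing width ≥ 2. The upper and lower bounds meet at 2, so that is the treewidth.

Treewidth 2.
One such decomposition:
Bags: B1 = {0, 1, 6}  B2 = {0, 1, 4}  B3 = {0, 1, 3}  B4 = {1, 3, 5}  B5 = {0, 2, 3}
Tree: B1–B2, B2–B3, B3–B4, B3–B5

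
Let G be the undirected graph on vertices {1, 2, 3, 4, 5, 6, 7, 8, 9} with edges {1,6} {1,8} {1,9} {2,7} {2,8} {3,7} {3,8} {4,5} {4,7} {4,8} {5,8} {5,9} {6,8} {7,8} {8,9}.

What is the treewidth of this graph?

2

A width-2 tree decomposition is:
Bags: B1 = {2, 7, 8}  B2 = {4, 7, 8}  B3 = {4, 5, 8}  B4 = {5, 8, 9}  B5 = {3, 7, 8}  B6 = {1, 8, 9}  B7 = {1, 6, 8}
Tree: B1–B2, B2–B3, B3–B4, B2–B5, B4–B6, B6–B7
Each bag holds 3 vertices, so the decomposition has width 2, which upper-bounds the treewidth. Conversely, {1, 8, 9} is a clique of size 3, and the vertices of any clique must share a bag in every tree decomposition; so some bag has ≥ 3 vertices and tw(G) ≥ 2. Therefore the treewidth is 2.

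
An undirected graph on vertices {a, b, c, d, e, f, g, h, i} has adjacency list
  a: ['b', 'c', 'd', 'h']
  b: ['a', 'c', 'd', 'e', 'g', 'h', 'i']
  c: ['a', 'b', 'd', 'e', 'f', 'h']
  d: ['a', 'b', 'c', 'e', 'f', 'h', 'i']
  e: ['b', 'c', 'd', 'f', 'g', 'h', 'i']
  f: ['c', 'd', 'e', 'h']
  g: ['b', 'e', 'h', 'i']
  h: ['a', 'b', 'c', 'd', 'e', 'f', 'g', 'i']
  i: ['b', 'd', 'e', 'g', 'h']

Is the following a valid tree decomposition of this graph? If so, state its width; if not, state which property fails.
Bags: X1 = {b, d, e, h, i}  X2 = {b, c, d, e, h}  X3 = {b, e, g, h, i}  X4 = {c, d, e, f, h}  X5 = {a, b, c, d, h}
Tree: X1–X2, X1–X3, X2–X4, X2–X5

Yes; width 4.

Every vertex of G appears in some bag (union = {a, b, c, d, e, f, g, h, i}); every edge is covered by a bag; and for each vertex v the set of bags containing v is connected in the bag tree. The decomposition is therefore valid. The largest bag has 5 vertices, so the width is 4.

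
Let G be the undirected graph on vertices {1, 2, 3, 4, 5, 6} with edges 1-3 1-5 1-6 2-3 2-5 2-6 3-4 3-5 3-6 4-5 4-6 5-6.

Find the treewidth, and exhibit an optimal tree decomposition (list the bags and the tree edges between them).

Every bag has size at most 4, so the width is 4 − 1 = 3 and tw(G) ≤ 3. On the other hand G contains the 4-clique {1, 3, 5, 6}. A clique must lie in a single bag of any decomposition, so no decomposition can have width below 3. Therefore the treewidth is 3.

Treewidth 3.
One such decomposition:
Bags: B1 = {2, 3, 5, 6}  B2 = {1, 3, 5, 6}  B3 = {3, 4, 5, 6}
Tree: B1–B2, B2–B3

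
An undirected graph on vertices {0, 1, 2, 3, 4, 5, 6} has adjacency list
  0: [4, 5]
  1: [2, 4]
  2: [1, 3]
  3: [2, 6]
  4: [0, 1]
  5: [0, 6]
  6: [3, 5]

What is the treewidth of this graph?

A width-2 tree decomposition is:
Bags: B1 = {0, 4, 5}  B2 = {1, 4, 5}  B3 = {1, 2, 5}  B4 = {2, 3, 5}  B5 = {3, 5, 6}
Tree: B1–B2, B2–B3, B3–B4, B4–B5
Every bag has size at most 3, so the width is 3 − 1 = 2 and tw(G) ≤ 2. For the lower bound, G contains the cycle 5–0–4–1–2–3–6–5, so G is not a forest; only forests have treewidth ≤ 1, hence tw(G) ≥ 2. Therefore the treewidth is 2.

2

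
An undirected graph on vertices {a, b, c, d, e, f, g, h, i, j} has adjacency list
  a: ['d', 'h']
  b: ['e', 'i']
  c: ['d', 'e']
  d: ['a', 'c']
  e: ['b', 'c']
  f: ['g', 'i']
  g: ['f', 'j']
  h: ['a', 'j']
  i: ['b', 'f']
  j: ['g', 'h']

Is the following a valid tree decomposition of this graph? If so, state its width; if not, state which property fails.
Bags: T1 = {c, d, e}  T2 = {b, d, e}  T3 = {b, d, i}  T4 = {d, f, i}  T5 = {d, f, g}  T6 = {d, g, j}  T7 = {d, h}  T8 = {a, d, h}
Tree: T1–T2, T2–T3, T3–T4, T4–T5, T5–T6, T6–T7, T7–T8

A tree decomposition must satisfy three properties: every vertex lies in some bag; for every edge, both endpoints lie together in some bag; and for every vertex, the bags containing it form a connected subtree. Here edge (j,h) lies in no bag, so the decomposition is invalid.

No — edge (j,h) lies in no bag.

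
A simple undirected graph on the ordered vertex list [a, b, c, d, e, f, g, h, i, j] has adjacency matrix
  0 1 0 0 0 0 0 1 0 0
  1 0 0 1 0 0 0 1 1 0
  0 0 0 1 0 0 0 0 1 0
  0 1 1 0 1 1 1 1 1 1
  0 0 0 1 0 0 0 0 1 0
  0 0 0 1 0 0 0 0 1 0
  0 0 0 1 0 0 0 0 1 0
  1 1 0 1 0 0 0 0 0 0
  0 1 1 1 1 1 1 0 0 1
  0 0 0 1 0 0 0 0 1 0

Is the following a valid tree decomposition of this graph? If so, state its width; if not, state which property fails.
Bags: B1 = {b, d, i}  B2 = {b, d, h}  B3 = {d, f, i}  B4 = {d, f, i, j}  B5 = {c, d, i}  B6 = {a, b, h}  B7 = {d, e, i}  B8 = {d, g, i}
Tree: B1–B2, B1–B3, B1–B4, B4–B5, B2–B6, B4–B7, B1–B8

No — bags containing vertex f are not connected in the tree.

A tree decomposition must satisfy three properties: every vertex lies in some bag; for every edge, both endpoints lie together in some bag; and for every vertex, the bags containing it form a connected subtree. Here bags containing vertex f are not connected in the tree, so the decomposition is invalid.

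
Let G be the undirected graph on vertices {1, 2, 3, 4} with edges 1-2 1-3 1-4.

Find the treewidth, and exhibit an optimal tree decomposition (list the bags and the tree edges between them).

The largest bag has 2 vertices, giving width 1; this decomposition certifies tw(G) ≤ 1. Since G has at least one edge (e.g. 3–1), it is not an edgeless graph, so tw(G) ≥ 1. Combining the bounds, tw(G) = 1.

Treewidth 1.
Bags: B1 = {1, 3}  B2 = {1, 4}  B3 = {1, 2}
Tree: B1–B2, B2–B3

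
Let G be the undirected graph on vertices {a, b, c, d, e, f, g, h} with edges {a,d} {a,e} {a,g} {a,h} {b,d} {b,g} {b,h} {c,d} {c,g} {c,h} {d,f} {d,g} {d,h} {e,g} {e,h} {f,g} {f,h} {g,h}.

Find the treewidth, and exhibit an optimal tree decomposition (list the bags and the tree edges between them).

The largest bag has 4 vertices, giving width 3; this decomposition certifies tw(G) ≤ 3. For the lower bound, the 4 vertices {d, f, g, h} are pairwise adjacent, and any tree decomposition puts a clique entirely inside one bag — forcing width ≥ 3. Therefore the treewidth is 3.

Treewidth 3.
One optimal decomposition is:
Bags: B1 = {d, f, g, h}  B2 = {a, d, g, h}  B3 = {c, d, g, h}  B4 = {a, e, g, h}  B5 = {b, d, g, h}
Tree: B1–B2, B2–B3, B2–B4, B1–B5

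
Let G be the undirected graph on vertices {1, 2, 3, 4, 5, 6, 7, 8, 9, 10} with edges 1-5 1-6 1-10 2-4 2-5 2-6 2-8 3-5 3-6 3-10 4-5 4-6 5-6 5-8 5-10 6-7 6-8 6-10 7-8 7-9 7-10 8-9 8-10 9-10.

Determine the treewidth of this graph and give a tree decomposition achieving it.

Treewidth 3.
One optimal decomposition is:
Bags: B1 = {5, 6, 8, 10}  B2 = {2, 5, 6, 8}  B3 = {2, 4, 5, 6}  B4 = {1, 5, 6, 10}  B5 = {6, 7, 8, 10}  B6 = {3, 5, 6, 10}  B7 = {7, 8, 9, 10}
Tree: B1–B2, B2–B3, B1–B4, B1–B5, B1–B6, B5–B7

Each bag holds 4 vertices, so the decomposition has width 3, which upper-bounds the treewidth. For the lower bound, the 4 vertices {7, 8, 9, 10} are pairwise adjacent, and any tree decomposition puts a clique entirely inside one bag — forcing width ≥ 3. Combining the bounds, tw(G) = 3.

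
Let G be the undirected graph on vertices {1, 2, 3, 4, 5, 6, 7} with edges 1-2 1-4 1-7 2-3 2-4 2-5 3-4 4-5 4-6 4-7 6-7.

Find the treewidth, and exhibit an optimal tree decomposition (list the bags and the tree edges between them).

Treewidth 2.
One optimal decomposition is:
Bags: B1 = {1, 4, 7}  B2 = {1, 2, 4}  B3 = {2, 3, 4}  B4 = {4, 6, 7}  B5 = {2, 4, 5}
Tree: B1–B2, B2–B3, B1–B4, B3–B5

Every bag has size at most 3, so the width is 3 − 1 = 2 and tw(G) ≤ 2. Conversely, {1, 2, 4} is a clique of size 3, and the vertices of any clique must share a bag in every tree decomposition; so some bag has ≥ 3 vertices and tw(G) ≥ 2. Combining the bounds, tw(G) = 2.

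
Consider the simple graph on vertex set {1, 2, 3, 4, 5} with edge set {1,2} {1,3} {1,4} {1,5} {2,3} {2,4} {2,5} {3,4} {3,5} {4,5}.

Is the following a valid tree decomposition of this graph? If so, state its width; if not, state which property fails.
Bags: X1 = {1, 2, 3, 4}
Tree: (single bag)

No — vertex 5 appears in no bag.

A tree decomposition must satisfy three properties: every vertex lies in some bag; for every edge, both endpoints lie together in some bag; and for every vertex, the bags containing it form a connected subtree. Here vertex 5 appears in no bag, so the decomposition is invalid.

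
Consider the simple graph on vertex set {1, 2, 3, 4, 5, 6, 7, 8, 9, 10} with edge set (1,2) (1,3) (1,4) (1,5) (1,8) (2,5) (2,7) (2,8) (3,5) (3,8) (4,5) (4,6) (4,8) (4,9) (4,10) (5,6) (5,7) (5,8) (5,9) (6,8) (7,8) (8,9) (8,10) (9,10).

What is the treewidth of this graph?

A width-3 tree decomposition is:
Bags: B1 = {1, 2, 5, 8}  B2 = {1, 4, 5, 8}  B3 = {4, 5, 8, 9}  B4 = {4, 5, 6, 8}  B5 = {4, 8, 9, 10}  B6 = {1, 3, 5, 8}  B7 = {2, 5, 7, 8}
Tree: B1–B2, B2–B3, B3–B4, B3–B5, B1–B6, B1–B7
Every bag has size at most 4, so the width is 4 − 1 = 3 and tw(G) ≤ 3. On the other hand G contains the 4-clique {4, 8, 9, 10}. A clique must lie in a single bag of any decomposition, so no decomposition can have width below 3. Therefore the treewidth is 3.

3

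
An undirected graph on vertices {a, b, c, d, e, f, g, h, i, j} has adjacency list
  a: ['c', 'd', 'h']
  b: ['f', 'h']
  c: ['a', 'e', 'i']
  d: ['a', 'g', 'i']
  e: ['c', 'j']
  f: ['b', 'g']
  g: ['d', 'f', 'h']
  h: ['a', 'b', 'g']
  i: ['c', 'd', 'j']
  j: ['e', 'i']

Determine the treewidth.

A width-2 tree decomposition is:
Bags: B1 = {c, e, j}  B2 = {c, i, j}  B3 = {a, c, i}  B4 = {a, d, i}  B5 = {a, d, h}  B6 = {d, g, h}  B7 = {b, g, h}  B8 = {b, f, g}
Tree: B1–B2, B2–B3, B3–B4, B4–B5, B5–B6, B6–B7, B7–B8
The largest bag has 3 vertices, giving width 2; this decomposition certifies tw(G) ≤ 2. For the lower bound, G contains the cycle e–j–i–c–e, so G is not a forest; only forests have treewidth ≤ 1, hence tw(G) ≥ 2. Hence tw(G) = 2 exactly.

2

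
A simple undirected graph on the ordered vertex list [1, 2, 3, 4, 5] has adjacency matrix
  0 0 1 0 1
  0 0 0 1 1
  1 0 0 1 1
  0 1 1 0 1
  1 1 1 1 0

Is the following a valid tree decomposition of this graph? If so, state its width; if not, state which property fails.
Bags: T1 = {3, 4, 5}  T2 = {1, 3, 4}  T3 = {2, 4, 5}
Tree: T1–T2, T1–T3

A tree decomposition must satisfy three properties: every vertex lies in some bag; for every edge, both endpoints lie together in some bag; and for every vertex, the bags containing it form a connected subtree. Here edge (5,1) lies in no bag, so the decomposition is invalid.

No — edge (5,1) lies in no bag.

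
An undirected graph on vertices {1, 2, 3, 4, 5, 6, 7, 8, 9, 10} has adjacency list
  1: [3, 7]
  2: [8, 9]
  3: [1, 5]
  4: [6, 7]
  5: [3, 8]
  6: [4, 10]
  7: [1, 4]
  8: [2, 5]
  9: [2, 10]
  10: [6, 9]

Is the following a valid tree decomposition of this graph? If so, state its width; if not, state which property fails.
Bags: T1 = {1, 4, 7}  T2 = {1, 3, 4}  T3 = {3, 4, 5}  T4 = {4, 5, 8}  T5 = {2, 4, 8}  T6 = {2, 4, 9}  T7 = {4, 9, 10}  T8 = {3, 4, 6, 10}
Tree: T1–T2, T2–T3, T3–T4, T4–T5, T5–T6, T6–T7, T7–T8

A tree decomposition must satisfy three properties: every vertex lies in some bag; for every edge, both endpoints lie together in some bag; and for every vertex, the bags containing it form a connected subtree. Here bags containing vertex 3 are not connected in the tree, so the decomposition is invalid.

No — bags containing vertex 3 are not connected in the tree.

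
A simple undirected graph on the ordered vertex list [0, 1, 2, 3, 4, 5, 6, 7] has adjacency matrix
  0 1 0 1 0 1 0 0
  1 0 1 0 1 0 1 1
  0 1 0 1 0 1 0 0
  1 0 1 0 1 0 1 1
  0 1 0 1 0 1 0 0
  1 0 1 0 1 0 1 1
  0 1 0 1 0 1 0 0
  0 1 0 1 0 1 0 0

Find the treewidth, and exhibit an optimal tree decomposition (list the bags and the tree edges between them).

Treewidth 3.
One optimal decomposition is:
Bags: B1 = {1, 3, 4, 5}  B2 = {1, 3, 5, 6}  B3 = {1, 3, 5, 7}  B4 = {1, 2, 3, 5}  B5 = {0, 1, 3, 5}
Tree: B1–B2, B2–B3, B3–B4, B4–B5

Every bag has size at most 4, so the width is 4 − 1 = 3 and tw(G) ≤ 3. For the lower bound: the 4 vertex sets {4,5}, {1,6}, {3}, {7} are disjoint, each induces a connected subgraph, and every pair is joined by at least one edge of G. Contracting each set to a single vertex therefore yields K_{4} as a minor, and since treewidth is minor-monotone, tw(G) ≥ tw(K_{4}) = 3. Combining the bounds, tw(G) = 3.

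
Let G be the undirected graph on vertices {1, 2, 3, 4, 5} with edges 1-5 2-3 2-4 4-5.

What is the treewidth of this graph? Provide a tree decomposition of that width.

Treewidth 1.
One such decomposition:
Bags: B1 = {1, 5}  B2 = {4, 5}  B3 = {2, 4}  B4 = {2, 3}
Tree: B1–B2, B2–B3, B3–B4

The largest bag has 2 vertices, giving width 1; this decomposition certifies tw(G) ≤ 1. Any graph with an edge has treewidth ≥ 1, and G has the edge 1–5. The upper and lower bounds meet at 1, so that is the treewidth.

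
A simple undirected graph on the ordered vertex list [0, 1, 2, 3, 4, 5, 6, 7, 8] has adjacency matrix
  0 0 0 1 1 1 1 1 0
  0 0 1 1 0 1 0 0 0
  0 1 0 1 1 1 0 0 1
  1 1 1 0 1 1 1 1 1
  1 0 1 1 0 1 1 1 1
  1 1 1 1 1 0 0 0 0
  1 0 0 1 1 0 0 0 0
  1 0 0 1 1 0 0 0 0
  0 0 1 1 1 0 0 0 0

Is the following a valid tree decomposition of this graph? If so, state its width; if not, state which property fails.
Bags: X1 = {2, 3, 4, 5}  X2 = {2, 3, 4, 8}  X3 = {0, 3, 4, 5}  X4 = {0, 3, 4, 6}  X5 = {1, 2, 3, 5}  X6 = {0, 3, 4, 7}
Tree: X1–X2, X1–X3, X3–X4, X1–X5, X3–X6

Yes; width 3.

Vertex coverage: the bags together contain {0, 1, 2, 3, 4, 5, 6, 7, 8}, the full vertex set. Edge coverage: each edge of G has both endpoints in at least one bag. Running intersection: for every vertex, the bags containing it form a connected subtree. All three properties hold, so this is a valid tree decomposition of width max|bag| − 1 = 3, and hence tw(G) ≤ 3.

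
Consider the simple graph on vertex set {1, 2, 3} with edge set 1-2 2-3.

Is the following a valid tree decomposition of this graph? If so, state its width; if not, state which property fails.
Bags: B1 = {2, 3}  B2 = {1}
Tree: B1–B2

No — edge (2,1) lies in no bag.

A tree decomposition must satisfy three properties: every vertex lies in some bag; for every edge, both endpoints lie together in some bag; and for every vertex, the bags containing it form a connected subtree. Here edge (2,1) lies in no bag, so the decomposition is invalid.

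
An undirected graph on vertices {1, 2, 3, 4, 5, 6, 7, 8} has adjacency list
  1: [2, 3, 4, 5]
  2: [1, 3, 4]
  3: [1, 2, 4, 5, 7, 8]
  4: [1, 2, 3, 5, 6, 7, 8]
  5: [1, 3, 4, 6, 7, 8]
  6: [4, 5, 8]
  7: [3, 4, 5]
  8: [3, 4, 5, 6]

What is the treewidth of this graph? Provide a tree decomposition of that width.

Each bag holds 4 vertices, so the decomposition has width 3, which upper-bounds the treewidth. On the other hand G contains the 4-clique {1, 2, 3, 4}. A clique must lie in a single bag of any decomposition, so no decomposition can have width below 3. Hence tw(G) = 3 exactly.

Treewidth 3.
One optimal decomposition is:
Bags: B1 = {3, 4, 5, 8}  B2 = {1, 3, 4, 5}  B3 = {1, 2, 3, 4}  B4 = {3, 4, 5, 7}  B5 = {4, 5, 6, 8}
Tree: B1–B2, B2–B3, B2–B4, B1–B5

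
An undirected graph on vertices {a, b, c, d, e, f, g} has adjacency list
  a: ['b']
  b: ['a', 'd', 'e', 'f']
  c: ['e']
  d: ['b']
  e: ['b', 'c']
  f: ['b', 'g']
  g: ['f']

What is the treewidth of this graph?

1

A width-1 tree decomposition is:
Bags: B1 = {b, e}  B2 = {b, f}  B3 = {c, e}  B4 = {a, b}  B5 = {b, d}  B6 = {f, g}
Tree: B1–B2, B1–B3, B1–B4, B4–B5, B2–B6
Every bag has size at most 2, so the width is 2 − 1 = 1 and tw(G) ≤ 1. G has an edge, so its treewidth is at least 1. The upper and lower bounds meet at 1, so that is the treewidth.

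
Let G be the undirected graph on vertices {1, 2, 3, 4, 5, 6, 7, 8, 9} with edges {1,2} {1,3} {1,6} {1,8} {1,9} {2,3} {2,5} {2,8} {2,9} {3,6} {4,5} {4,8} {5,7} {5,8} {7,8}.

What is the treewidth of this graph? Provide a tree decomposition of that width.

Each bag holds 3 vertices, so the decomposition has width 2, which upper-bounds the treewidth. On the other hand G contains the 3-clique {1, 2, 8}. A clique must lie in a single bag of any decomposition, so no decomposition can have width below 2. Combining the bounds, tw(G) = 2.

Treewidth 2.
One such decomposition:
Bags: B1 = {2, 5, 8}  B2 = {5, 7, 8}  B3 = {1, 2, 8}  B4 = {1, 2, 3}  B5 = {1, 3, 6}  B6 = {4, 5, 8}  B7 = {1, 2, 9}
Tree: B1–B2, B1–B3, B3–B4, B4–B5, B1–B6, B4–B7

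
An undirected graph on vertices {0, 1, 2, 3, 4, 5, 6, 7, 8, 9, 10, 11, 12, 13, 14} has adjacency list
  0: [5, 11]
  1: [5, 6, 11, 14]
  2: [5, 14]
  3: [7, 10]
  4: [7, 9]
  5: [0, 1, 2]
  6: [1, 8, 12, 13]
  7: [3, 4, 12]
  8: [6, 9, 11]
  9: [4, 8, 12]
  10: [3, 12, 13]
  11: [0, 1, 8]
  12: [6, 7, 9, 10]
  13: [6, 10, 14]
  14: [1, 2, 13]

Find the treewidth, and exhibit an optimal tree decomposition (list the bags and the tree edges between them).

Treewidth 3.
Bags: B1 = {0, 2, 5, 14}  B2 = {0, 1, 5, 14}  B3 = {0, 1, 11, 14}  B4 = {1, 11, 13, 14}  B5 = {1, 6, 11, 13}  B6 = {6, 8, 11, 13}  B7 = {6, 8, 10, 13}  B8 = {6, 8, 10, 12}  B9 = {8, 9, 10, 12}  B10 = {3, 9, 10, 12}  B11 = {3, 7, 9, 12}  B12 = {3, 4, 7, 9}
Tree: B1–B2, B2–B3, B3–B4, B4–B5, B5–B6, B6–B7, B7–B8, B8–B9, B9–B10, B10–B11, B11–B12

Each bag holds 4 vertices, so the decomposition has width 3, which upper-bounds the treewidth. For the lower bound: the 4 vertex sets {0,2,5}, {14}, {1}, {6,8,11,13} are disjoint, each induces a connected subgraph, and every pair is joined by at least one edge of G. Contracting each set to a single vertex therefore yields K_{4} as a minor, and since treewidth is minor-monotone, tw(G) ≥ tw(K_{4}) = 3. The upper and lower bounds meet at 3, so that is the treewidth.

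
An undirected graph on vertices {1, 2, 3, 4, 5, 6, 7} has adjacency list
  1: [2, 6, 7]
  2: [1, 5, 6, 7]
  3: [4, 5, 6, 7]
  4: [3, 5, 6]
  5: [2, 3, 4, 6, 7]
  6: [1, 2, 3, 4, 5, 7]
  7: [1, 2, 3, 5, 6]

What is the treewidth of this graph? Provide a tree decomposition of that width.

Treewidth 3.
Bags: B1 = {1, 2, 6, 7}  B2 = {2, 5, 6, 7}  B3 = {3, 5, 6, 7}  B4 = {3, 4, 5, 6}
Tree: B1–B2, B2–B3, B3–B4

Each bag holds 4 vertices, so the decomposition has width 3, which upper-bounds the treewidth. For the lower bound, the 4 vertices {1, 2, 6, 7} are pairwise adjacent, and any tree decomposition puts a clique entirely inside one bag — forcing width ≥ 3. Hence tw(G) = 3 exactly.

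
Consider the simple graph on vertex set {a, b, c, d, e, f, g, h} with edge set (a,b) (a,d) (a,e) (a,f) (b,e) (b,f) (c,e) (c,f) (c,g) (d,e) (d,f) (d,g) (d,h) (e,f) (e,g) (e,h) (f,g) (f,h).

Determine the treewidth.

A width-3 tree decomposition is:
Bags: B1 = {a, d, e, f}  B2 = {d, e, f, g}  B3 = {c, e, f, g}  B4 = {a, b, e, f}  B5 = {d, e, f, h}
Tree: B1–B2, B2–B3, B1–B4, B1–B5
Each bag holds 4 vertices, so the decomposition has width 3, which upper-bounds the treewidth. For the lower bound, the 4 vertices {d, e, f, g} are pairwise adjacent, and any tree decomposition puts a clique entirely inside one bag — forcing width ≥ 3. Therefore the treewidth is 3.

3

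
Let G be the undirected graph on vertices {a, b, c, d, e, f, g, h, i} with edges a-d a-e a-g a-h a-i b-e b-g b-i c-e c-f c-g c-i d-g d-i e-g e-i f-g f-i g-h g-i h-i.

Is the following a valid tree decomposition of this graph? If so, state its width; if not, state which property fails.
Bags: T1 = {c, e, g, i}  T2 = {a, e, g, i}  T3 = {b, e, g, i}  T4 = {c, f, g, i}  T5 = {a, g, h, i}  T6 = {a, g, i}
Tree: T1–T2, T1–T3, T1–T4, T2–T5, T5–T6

No — vertex d appears in no bag.

A tree decomposition must satisfy three properties: every vertex lies in some bag; for every edge, both endpoints lie together in some bag; and for every vertex, the bags containing it form a connected subtree. Here vertex d appears in no bag, so the decomposition is invalid.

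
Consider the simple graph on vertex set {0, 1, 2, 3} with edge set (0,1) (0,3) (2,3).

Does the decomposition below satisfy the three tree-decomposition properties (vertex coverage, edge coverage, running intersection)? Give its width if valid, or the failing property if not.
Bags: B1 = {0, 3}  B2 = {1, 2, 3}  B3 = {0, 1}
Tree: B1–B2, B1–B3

No — bags containing vertex 1 are not connected in the tree.

A tree decomposition must satisfy three properties: every vertex lies in some bag; for every edge, both endpoints lie together in some bag; and for every vertex, the bags containing it form a connected subtree. Here bags containing vertex 1 are not connected in the tree, so the decomposition is invalid.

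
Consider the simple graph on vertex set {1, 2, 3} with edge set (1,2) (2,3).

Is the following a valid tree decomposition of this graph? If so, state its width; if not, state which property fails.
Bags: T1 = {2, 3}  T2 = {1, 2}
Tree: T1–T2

Yes; width 1.

Every vertex of G appears in some bag (union = {1, 2, 3}); every edge is covered by a bag; and for each vertex v the set of bags containing v is connected in the bag tree. The decomposition is therefore valid. The largest bag has 2 vertices, so the width is 1.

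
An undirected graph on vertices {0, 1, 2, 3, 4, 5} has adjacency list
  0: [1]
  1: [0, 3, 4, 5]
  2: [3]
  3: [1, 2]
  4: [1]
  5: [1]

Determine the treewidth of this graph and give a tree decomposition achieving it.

Every bag has size at most 2, so the width is 2 − 1 = 1 and tw(G) ≤ 1. Since G has at least one edge (e.g. 3–1), it is not an edgeless graph, so tw(G) ≥ 1. The upper and lower bounds meet at 1, so that is the treewidth.

Treewidth 1.
One such decomposition:
Bags: B1 = {1, 3}  B2 = {0, 1}  B3 = {2, 3}  B4 = {1, 4}  B5 = {1, 5}
Tree: B1–B2, B1–B3, B2–B4, B4–B5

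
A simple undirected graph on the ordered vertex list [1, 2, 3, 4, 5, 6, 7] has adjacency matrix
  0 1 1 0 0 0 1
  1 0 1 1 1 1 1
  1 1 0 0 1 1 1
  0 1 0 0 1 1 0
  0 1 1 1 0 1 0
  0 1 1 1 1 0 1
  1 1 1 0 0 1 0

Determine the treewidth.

3

A width-3 tree decomposition is:
Bags: B1 = {2, 3, 6, 7}  B2 = {1, 2, 3, 7}  B3 = {2, 3, 5, 6}  B4 = {2, 4, 5, 6}
Tree: B1–B2, B1–B3, B3–B4
The largest bag has 4 vertices, giving width 3; this decomposition certifies tw(G) ≤ 3. Conversely, {1, 2, 3, 7} is a clique of size 4, and the vertices of any clique must share a bag in every tree decomposition; so some bag has ≥ 4 vertices and tw(G) ≥ 3. The upper and lower bounds meet at 3, so that is the treewidth.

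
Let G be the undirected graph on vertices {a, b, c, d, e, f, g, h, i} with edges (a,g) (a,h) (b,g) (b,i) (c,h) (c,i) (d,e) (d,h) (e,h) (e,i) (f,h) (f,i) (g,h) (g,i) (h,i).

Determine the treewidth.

2

A width-2 tree decomposition is:
Bags: B1 = {b, g, i}  B2 = {g, h, i}  B3 = {a, g, h}  B4 = {e, h, i}  B5 = {c, h, i}  B6 = {f, h, i}  B7 = {d, e, h}
Tree: B1–B2, B2–B3, B2–B4, B2–B5, B5–B6, B4–B7
Every bag has size at most 3, so the width is 3 − 1 = 2 and tw(G) ≤ 2. Conversely, {d, e, h} is a clique of size 3, and the vertices of any clique must share a bag in every tree decomposition; so some bag has ≥ 3 vertices and tw(G) ≥ 2. Combining the bounds, tw(G) = 2.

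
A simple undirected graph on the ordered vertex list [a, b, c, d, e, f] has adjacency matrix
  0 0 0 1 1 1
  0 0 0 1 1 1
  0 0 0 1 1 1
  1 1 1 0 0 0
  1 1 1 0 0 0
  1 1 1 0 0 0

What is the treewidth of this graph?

3

A width-3 tree decomposition is:
Bags: B1 = {a, b, c, f}  B2 = {a, b, c, d}  B3 = {a, b, c, e}
Tree: B1–B2, B2–B3
Each bag holds 4 vertices, so the decomposition has width 3, which upper-bounds the treewidth. For the lower bound: the 4 vertex sets {c,f}, {b,d}, {a}, {e} are disjoint, each induces a connected subgraph, and every pair is joined by at least one edge of G. Contracting each set to a single vertex therefore yields K_{4} as a minor, and since treewidth is minor-monotone, tw(G) ≥ tw(K_{4}) = 3. Combining the bounds, tw(G) = 3.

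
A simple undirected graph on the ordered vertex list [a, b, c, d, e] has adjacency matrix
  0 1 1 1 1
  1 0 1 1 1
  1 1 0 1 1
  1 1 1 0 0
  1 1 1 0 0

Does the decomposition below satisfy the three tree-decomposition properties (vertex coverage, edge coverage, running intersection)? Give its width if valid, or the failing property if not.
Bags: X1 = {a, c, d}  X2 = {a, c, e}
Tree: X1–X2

A tree decomposition must satisfy three properties: every vertex lies in some bag; for every edge, both endpoints lie together in some bag; and for every vertex, the bags containing it form a connected subtree. Here vertex b appears in no bag, so the decomposition is invalid.

No — vertex b appears in no bag.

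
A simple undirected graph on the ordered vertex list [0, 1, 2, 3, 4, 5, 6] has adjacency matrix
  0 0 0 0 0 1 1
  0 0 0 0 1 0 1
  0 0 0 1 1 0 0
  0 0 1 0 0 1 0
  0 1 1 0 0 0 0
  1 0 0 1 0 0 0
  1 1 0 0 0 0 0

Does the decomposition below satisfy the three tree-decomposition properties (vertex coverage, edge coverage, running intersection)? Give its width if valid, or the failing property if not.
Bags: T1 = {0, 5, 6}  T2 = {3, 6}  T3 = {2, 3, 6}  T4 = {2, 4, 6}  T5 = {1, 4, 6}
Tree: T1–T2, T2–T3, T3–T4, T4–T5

A tree decomposition must satisfy three properties: every vertex lies in some bag; for every edge, both endpoints lie together in some bag; and for every vertex, the bags containing it form a connected subtree. Here edge (5,3) lies in no bag, so the decomposition is invalid.

No — edge (5,3) lies in no bag.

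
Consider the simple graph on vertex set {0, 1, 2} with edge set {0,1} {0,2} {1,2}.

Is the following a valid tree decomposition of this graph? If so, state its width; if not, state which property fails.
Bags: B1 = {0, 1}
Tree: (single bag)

A tree decomposition must satisfy three properties: every vertex lies in some bag; for every edge, both endpoints lie together in some bag; and for every vertex, the bags containing it form a connected subtree. Here vertex 2 appears in no bag, so the decomposition is invalid.

No — vertex 2 appears in no bag.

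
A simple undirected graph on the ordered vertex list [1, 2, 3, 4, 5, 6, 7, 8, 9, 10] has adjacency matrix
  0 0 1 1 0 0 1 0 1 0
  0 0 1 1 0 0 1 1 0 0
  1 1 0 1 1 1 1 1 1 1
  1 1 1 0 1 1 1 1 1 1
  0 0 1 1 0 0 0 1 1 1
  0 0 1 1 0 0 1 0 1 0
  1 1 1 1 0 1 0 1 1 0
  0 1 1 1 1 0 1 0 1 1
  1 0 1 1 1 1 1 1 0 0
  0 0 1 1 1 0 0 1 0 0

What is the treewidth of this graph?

A width-4 tree decomposition is:
Bags: B1 = {2, 3, 4, 7, 8}  B2 = {3, 4, 7, 8, 9}  B3 = {3, 4, 5, 8, 9}  B4 = {1, 3, 4, 7, 9}  B5 = {3, 4, 5, 8, 10}  B6 = {3, 4, 6, 7, 9}
Tree: B1–B2, B2–B3, B2–B4, B3–B5, B2–B6
Every bag has size at most 5, so the width is 5 − 1 = 4 and tw(G) ≤ 4. On the other hand G contains the 5-clique {3, 4, 5, 8, 10}. A clique must lie in a single bag of any decomposition, so no decomposition can have width below 4. Therefore the treewidth is 4.

4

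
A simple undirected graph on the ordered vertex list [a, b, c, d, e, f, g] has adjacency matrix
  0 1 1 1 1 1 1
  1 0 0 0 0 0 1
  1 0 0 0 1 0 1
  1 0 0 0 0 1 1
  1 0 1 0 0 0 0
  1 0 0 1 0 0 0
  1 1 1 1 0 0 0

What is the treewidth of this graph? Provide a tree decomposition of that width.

Each bag holds 3 vertices, so the decomposition has width 2, which upper-bounds the treewidth. On the other hand G contains the 3-clique {a, d, g}. A clique must lie in a single bag of any decomposition, so no decomposition can have width below 2. Combining the bounds, tw(G) = 2.

Treewidth 2.
One such decomposition:
Bags: B1 = {a, d, g}  B2 = {a, d, f}  B3 = {a, c, g}  B4 = {a, b, g}  B5 = {a, c, e}
Tree: B1–B2, B1–B3, B3–B4, B3–B5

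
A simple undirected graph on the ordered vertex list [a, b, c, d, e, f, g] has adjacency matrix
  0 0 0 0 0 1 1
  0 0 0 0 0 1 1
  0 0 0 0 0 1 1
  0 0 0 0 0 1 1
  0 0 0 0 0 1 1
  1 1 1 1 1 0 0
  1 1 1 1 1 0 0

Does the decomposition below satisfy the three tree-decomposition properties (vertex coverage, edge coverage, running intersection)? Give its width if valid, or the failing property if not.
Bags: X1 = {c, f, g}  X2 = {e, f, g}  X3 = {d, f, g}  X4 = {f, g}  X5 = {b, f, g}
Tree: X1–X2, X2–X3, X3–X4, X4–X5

A tree decomposition must satisfy three properties: every vertex lies in some bag; for every edge, both endpoints lie together in some bag; and for every vertex, the bags containing it form a connected subtree. Here vertex a appears in no bag, so the decomposition is invalid.

No — vertex a appears in no bag.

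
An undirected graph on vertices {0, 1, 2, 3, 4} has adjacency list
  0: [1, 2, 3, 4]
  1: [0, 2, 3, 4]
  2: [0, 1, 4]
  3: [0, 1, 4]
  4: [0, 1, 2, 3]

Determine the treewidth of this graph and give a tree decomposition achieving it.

Treewidth 3.
One such decomposition:
Bags: B1 = {0, 1, 2, 4}  B2 = {0, 1, 3, 4}
Tree: B1–B2

Every bag has size at most 4, so the width is 4 − 1 = 3 and tw(G) ≤ 3. Conversely, {0, 1, 2, 4} is a clique of size 4, and the vertices of any clique must share a bag in every tree decomposition; so some bag has ≥ 4 vertices and tw(G) ≥ 3. The upper and lower bounds meet at 3, so that is the treewidth.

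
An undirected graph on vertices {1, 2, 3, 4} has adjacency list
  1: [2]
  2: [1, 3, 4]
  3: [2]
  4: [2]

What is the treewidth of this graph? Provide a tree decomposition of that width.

Treewidth 1.
One optimal decomposition is:
Bags: B1 = {1, 2}  B2 = {2, 3}  B3 = {2, 4}
Tree: B1–B2, B1–B3

The largest bag has 2 vertices, giving width 1; this decomposition certifies tw(G) ≤ 1. Any graph with an edge has treewidth ≥ 1, and G has the edge 2–1. The upper and lower bounds meet at 1, so that is the treewidth.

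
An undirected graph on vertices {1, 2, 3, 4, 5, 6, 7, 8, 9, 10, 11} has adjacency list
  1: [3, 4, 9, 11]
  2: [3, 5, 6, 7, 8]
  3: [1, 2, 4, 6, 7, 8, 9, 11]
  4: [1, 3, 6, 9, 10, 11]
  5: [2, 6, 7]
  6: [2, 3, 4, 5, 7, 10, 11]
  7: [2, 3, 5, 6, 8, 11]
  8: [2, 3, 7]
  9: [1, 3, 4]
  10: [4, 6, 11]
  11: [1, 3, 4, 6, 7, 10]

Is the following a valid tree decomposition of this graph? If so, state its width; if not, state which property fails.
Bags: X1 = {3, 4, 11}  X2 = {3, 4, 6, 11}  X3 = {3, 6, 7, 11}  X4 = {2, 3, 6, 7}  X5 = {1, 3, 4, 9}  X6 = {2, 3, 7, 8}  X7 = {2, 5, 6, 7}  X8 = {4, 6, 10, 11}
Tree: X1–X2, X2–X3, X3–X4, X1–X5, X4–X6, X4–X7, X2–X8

A tree decomposition must satisfy three properties: every vertex lies in some bag; for every edge, both endpoints lie together in some bag; and for every vertex, the bags containing it form a connected subtree. Here edge (1,11) lies in no bag, so the decomposition is invalid.

No — edge (1,11) lies in no bag.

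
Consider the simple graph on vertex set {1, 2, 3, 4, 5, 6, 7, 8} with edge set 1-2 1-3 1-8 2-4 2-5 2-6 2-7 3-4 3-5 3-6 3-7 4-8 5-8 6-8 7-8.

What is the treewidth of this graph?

A width-3 tree decomposition is:
Bags: B1 = {2, 3, 7, 8}  B2 = {1, 2, 3, 8}  B3 = {2, 3, 6, 8}  B4 = {2, 3, 4, 8}  B5 = {2, 3, 5, 8}
Tree: B1–B2, B2–B3, B3–B4, B4–B5
Each bag holds 4 vertices, so the decomposition has width 3, which upper-bounds the treewidth. For the lower bound: the 4 vertex sets {7,8}, {1,2}, {3}, {6} are disjoint, each induces a connected subgraph, and every pair is joined by at least one edge of G. Contracting each set to a single vertex therefore yields K_{4} as a minor, and since treewidth is minor-monotone, tw(G) ≥ tw(K_{4}) = 3. Therefore the treewidth is 3.

3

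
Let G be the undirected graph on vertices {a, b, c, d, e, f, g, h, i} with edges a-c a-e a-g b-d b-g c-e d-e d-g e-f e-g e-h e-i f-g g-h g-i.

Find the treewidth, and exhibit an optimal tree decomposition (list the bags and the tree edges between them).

The largest bag has 3 vertices, giving width 2; this decomposition certifies tw(G) ≤ 2. For the lower bound, the 3 vertices {d, e, g} are pairwise adjacent, and any tree decomposition puts a clique entirely inside one bag — forcing width ≥ 2. Combining the bounds, tw(G) = 2.

Treewidth 2.
Bags: B1 = {e, g, i}  B2 = {d, e, g}  B3 = {a, e, g}  B4 = {b, d, g}  B5 = {e, f, g}  B6 = {e, g, h}  B7 = {a, c, e}
Tree: B1–B2, B1–B3, B2–B4, B2–B5, B2–B6, B3–B7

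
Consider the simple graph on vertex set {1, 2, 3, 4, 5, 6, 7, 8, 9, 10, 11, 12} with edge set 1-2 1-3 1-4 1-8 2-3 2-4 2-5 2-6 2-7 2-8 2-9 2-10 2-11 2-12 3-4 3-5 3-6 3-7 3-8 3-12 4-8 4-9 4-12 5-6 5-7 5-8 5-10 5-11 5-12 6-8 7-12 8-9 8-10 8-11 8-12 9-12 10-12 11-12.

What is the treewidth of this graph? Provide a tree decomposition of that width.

Every bag has size at most 5, so the width is 5 − 1 = 4 and tw(G) ≤ 4. For the lower bound, the 5 vertices {1, 2, 3, 4, 8} are pairwise adjacent, and any tree decomposition puts a clique entirely inside one bag — forcing width ≥ 4. Combining the bounds, tw(G) = 4.

Treewidth 4.
One such decomposition:
Bags: B1 = {2, 3, 5, 8, 12}  B2 = {2, 3, 4, 8, 12}  B3 = {2, 5, 8, 11, 12}  B4 = {2, 3, 5, 6, 8}  B5 = {2, 3, 5, 7, 12}  B6 = {2, 5, 8, 10, 12}  B7 = {2, 4, 8, 9, 12}  B8 = {1, 2, 3, 4, 8}
Tree: B1–B2, B1–B3, B1–B4, B1–B5, B1–B6, B2–B7, B2–B8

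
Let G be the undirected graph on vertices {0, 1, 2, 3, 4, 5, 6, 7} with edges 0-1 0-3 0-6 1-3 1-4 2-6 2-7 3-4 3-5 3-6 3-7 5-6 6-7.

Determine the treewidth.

A width-2 tree decomposition is:
Bags: B1 = {3, 6, 7}  B2 = {0, 3, 6}  B3 = {0, 1, 3}  B4 = {1, 3, 4}  B5 = {3, 5, 6}  B6 = {2, 6, 7}
Tree: B1–B2, B2–B3, B3–B4, B1–B5, B1–B6
Each bag holds 3 vertices, so the decomposition has width 2, which upper-bounds the treewidth. For the lower bound, the 3 vertices {2, 6, 7} are pairwise adjacent, and any tree decomposition puts a clique entirely inside one bag — forcing width ≥ 2. Therefore the treewidth is 2.

2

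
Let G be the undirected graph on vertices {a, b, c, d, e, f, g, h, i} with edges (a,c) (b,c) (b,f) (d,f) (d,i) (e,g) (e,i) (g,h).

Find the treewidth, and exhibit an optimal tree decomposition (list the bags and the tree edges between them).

The largest bag has 2 vertices, giving width 1; this decomposition certifies tw(G) ≤ 1. G has an edge, so its treewidth is at least 1. Hence tw(G) = 1 exactly.

Treewidth 1.
One optimal decomposition is:
Bags: B1 = {a, c}  B2 = {b, c}  B3 = {b, f}  B4 = {d, f}  B5 = {d, i}  B6 = {e, i}  B7 = {e, g}  B8 = {g, h}
Tree: B1–B2, B2–B3, B3–B4, B4–B5, B5–B6, B6–B7, B7–B8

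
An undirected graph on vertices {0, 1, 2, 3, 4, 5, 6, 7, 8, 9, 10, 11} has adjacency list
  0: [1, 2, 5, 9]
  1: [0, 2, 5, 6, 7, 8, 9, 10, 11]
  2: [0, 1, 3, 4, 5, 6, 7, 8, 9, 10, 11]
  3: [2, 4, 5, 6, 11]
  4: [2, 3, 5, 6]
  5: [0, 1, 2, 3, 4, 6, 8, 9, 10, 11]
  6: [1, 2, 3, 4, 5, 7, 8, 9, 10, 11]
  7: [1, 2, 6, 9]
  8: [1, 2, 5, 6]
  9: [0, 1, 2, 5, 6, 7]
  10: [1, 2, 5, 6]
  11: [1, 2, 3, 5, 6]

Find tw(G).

4

A width-4 tree decomposition is:
Bags: B1 = {1, 2, 5, 6, 8}  B2 = {1, 2, 5, 6, 11}  B3 = {1, 2, 5, 6, 9}  B4 = {1, 2, 6, 7, 9}  B5 = {0, 1, 2, 5, 9}  B6 = {2, 3, 5, 6, 11}  B7 = {2, 3, 4, 5, 6}  B8 = {1, 2, 5, 6, 10}
Tree: B1–B2, B2–B3, B3–B4, B3–B5, B2–B6, B6–B7, B2–B8
The largest bag has 5 vertices, giving width 4; this decomposition certifies tw(G) ≤ 4. For the lower bound, the 5 vertices {0, 1, 2, 5, 9} are pairwise adjacent, and any tree decomposition puts a clique entirely inside one bag — forcing width ≥ 4. Therefore the treewidth is 4.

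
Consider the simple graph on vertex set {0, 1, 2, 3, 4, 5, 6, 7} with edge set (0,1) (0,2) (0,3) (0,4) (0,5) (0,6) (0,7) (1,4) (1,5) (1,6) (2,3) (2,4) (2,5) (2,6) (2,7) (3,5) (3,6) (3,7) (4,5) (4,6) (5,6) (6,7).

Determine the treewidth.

4

A width-4 tree decomposition is:
Bags: B1 = {0, 2, 3, 5, 6}  B2 = {0, 2, 4, 5, 6}  B3 = {0, 2, 3, 6, 7}  B4 = {0, 1, 4, 5, 6}
Tree: B1–B2, B1–B3, B2–B4
Each bag holds 5 vertices, so the decomposition has width 4, which upper-bounds the treewidth. Conversely, {0, 1, 4, 5, 6} is a clique of size 5, and the vertices of any clique must share a bag in every tree decomposition; so some bag has ≥ 5 vertices and tw(G) ≥ 4. Combining the bounds, tw(G) = 4.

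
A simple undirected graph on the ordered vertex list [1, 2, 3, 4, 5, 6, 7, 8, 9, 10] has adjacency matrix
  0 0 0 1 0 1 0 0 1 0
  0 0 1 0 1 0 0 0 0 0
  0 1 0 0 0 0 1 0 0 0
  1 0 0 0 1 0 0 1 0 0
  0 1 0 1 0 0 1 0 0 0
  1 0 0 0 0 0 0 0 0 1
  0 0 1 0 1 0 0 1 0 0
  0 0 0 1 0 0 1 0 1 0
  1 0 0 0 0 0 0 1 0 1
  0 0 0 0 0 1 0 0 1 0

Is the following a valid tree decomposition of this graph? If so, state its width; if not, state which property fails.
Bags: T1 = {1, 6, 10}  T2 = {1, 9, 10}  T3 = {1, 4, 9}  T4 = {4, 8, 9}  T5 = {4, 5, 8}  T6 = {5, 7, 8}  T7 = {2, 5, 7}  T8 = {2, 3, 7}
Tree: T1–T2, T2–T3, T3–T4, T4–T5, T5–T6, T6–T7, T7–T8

Yes; width 2.

Every vertex of G appears in some bag (union = {1, 2, 3, 4, 5, 6, 7, 8, 9, 10}); every edge is covered by a bag; and for each vertex v the set of bags containing v is connected in the bag tree. The decomposition is therefore valid. The largest bag has 3 vertices, so the width is 2.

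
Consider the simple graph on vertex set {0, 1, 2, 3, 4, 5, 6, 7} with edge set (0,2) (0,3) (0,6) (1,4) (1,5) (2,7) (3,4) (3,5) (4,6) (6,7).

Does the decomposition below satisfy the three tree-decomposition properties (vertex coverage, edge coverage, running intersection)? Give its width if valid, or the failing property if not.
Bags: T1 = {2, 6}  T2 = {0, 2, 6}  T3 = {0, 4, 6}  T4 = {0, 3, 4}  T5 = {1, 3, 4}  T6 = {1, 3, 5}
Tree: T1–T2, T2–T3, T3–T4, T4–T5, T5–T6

No — vertex 7 appears in no bag.

A tree decomposition must satisfy three properties: every vertex lies in some bag; for every edge, both endpoints lie together in some bag; and for every vertex, the bags containing it form a connected subtree. Here vertex 7 appears in no bag, so the decomposition is invalid.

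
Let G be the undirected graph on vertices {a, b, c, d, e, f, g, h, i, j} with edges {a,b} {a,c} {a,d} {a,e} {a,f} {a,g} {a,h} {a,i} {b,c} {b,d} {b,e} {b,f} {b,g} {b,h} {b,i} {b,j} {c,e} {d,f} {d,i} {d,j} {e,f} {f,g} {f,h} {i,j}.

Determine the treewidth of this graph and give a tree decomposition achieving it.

Treewidth 3.
One such decomposition:
Bags: B1 = {a, b, d, f}  B2 = {a, b, e, f}  B3 = {a, b, f, h}  B4 = {a, b, d, i}  B5 = {a, b, f, g}  B6 = {b, d, i, j}  B7 = {a, b, c, e}
Tree: B1–B2, B1–B3, B1–B4, B3–B5, B4–B6, B2–B7

The largest bag has 4 vertices, giving width 3; this decomposition certifies tw(G) ≤ 3. For the lower bound, the 4 vertices {b, d, i, j} are pairwise adjacent, and any tree decomposition puts a clique entirely inside one bag — forcing width ≥ 3. Combining the bounds, tw(G) = 3.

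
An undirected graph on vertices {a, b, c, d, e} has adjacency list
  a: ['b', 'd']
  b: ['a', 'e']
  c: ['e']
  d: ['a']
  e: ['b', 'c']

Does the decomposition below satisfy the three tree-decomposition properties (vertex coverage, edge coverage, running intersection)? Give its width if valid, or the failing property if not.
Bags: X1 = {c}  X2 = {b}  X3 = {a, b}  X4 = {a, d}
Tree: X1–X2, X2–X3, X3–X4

A tree decomposition must satisfy three properties: every vertex lies in some bag; for every edge, both endpoints lie together in some bag; and for every vertex, the bags containing it form a connected subtree. Here vertex e appears in no bag, so the decomposition is invalid.

No — vertex e appears in no bag.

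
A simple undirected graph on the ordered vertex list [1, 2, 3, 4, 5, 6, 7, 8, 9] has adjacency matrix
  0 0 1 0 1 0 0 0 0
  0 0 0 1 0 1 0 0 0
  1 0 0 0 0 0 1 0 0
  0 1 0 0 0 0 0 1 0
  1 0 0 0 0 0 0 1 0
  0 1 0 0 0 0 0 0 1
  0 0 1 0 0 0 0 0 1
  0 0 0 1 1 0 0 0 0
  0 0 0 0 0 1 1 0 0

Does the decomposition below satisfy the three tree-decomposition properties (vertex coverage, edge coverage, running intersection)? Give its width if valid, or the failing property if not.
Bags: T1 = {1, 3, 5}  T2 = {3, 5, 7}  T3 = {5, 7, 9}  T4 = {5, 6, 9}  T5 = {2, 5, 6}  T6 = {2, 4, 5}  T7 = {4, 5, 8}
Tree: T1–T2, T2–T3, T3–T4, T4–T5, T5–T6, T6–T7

Yes; width 2.

Every vertex of G appears in some bag (union = {1, 2, 3, 4, 5, 6, 7, 8, 9}); every edge is covered by a bag; and for each vertex v the set of bags containing v is connected in the bag tree. The decomposition is therefore valid. The largest bag has 3 vertices, so the width is 2.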